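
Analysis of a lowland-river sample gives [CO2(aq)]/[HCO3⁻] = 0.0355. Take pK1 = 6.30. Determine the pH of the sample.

pH = 7.75

From K1 = [H⁺][HCO3⁻]/[CO2(aq)]:  pH = pK1 − log₁₀([CO2(aq)]/[HCO3⁻])
log₁₀(0.0355) = -1.450
pH = 6.30 − (-1.450) = 7.75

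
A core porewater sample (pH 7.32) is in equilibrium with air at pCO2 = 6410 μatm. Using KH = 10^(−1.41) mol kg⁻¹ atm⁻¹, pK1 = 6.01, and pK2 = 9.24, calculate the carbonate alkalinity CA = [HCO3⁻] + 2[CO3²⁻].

CA = 5.21 mmol/kg

[CO2*] = KH · pCO2 = 10^(−1.41) × 6410×10^-6 = 2.494×10^-4 mol/kg
α₀ = 1/(1 + K1/[H⁺] + K1K2/[H⁺]²) = 1/(1 + 10^+1.31 + 10^-0.61) = 0.04616
DIC = [CO2*]/α₀ = 2.494×10^-4 / 0.04616 = 5.402 mmol/kg
CA = (α₁ + 2α₂)·DIC = (0.9425 + 2×0.01133) × 5.402 = 5.21 mmol/kg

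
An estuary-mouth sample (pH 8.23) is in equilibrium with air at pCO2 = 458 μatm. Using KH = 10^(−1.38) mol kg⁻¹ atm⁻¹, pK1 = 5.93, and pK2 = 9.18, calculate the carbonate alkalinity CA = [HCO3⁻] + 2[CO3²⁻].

[CO2*] = KH · pCO2 = 10^(−1.38) × 458×10^-6 = 1.909×10^-5 mol/kg
α₀ = 1/(1 + K1/[H⁺] + K1K2/[H⁺]²) = 1/(1 + 10^+2.30 + 10^+1.35) = 0.004486
DIC = [CO2*]/α₀ = 1.909×10^-5 / 0.004486 = 4.256 mmol/kg
CA = (α₁ + 2α₂)·DIC = (0.8951 + 2×0.1004) × 4.256 = 4.66 mmol/kg

CA = 4.66 mmol/kg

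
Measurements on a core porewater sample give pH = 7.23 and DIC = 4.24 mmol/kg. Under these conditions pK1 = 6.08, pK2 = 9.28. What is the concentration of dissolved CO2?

[CO2*] = 0.278 mmol/kg

α₀ = 1 / (1 + K1/[H⁺] + K1K2/[H⁺]²) = 1 / (1 + 10^+1.15 + 10^-0.90)
   = 1 / (1 + 14.125 + 0.12589) = 1/15.251 = 0.06557
[CO2*] = α₀ × DIC = 0.06557 × 4.24 = 0.278 mmol/kg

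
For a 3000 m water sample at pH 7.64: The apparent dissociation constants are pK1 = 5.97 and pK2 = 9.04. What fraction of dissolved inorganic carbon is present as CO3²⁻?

α₂ = 0.0375

α₂ = 1 / (1 + [H⁺]/K2 + [H⁺]²/(K1K2)) = 1 / (1 + 10^+1.40 + 10^-0.27)
   = 1 / (1 + 25.119 + 0.53703) = 1/26.656 = 0.03752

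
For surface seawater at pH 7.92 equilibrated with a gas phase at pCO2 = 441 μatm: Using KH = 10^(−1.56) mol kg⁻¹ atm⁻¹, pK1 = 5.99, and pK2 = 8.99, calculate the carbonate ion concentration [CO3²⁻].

[CO3²⁻] = 0.0880 mmol/kg

[CO2*] = KH · pCO2 = 10^(−1.56) × 441×10^-6 = 1.215×10^-5 mol/kg
α₀ = 1/(1 + K1/[H⁺] + K1K2/[H⁺]²) = 1/(1 + 10^+1.93 + 10^+0.86) = 0.01071
DIC = [CO2*]/α₀ = 1.215×10^-5 / 0.01071 = 1.134 mmol/kg
[CO3²⁻] = α₂·DIC; α₂ = 0.07760, so [CO3²⁻] = 0.07760 × 1.134 = 0.0880 mmol/kg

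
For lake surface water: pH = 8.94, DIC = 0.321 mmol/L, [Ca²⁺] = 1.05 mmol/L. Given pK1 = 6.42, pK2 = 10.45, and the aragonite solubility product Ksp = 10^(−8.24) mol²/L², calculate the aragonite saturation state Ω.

α₂ = 1 / (1 + [H⁺]/K2 + [H⁺]²/(K1K2)) = 1 / (1 + 10^+1.51 + 10^-1.01)
   = 1 / (1 + 32.359 + 0.097724) = 1/33.457 = 0.02989
[CO3²⁻] = α₂ × DIC = 0.02989 × 0.321 = 0.009594 mmol/L = 9.594 μmol/L
Ksp = 10^(−8.24) = 5.754×10^-9
Ω = [Ca²⁺][CO3²⁻]/Ksp = (1.05×10^-3)(9.594×10^-6) / 5.754×10^-9 = 1.75

Ω = 1.75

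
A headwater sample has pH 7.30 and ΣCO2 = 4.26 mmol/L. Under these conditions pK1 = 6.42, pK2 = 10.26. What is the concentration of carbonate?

α₂ = 1 / (1 + [H⁺]/K2 + [H⁺]²/(K1K2)) = 1 / (1 + 10^+2.96 + 10^+2.08)
   = 1 / (1 + 912.01 + 120.23) = 1/1033.2 = 0.0009678
[CO3²⁻] = α₂ × DIC = 0.0009678 × 4.26 = 0.00412 mmol/L = 4.12 μmol/L

[CO3²⁻] = 4.12 μmol/L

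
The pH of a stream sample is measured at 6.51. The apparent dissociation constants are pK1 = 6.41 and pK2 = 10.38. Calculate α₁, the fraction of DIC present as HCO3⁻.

α₁ = 1 / (1 + [H⁺]/K1 + K2/[H⁺]) = 1 / (1 + 10^-0.10 + 10^-3.87)
   = 1 / (1 + 0.79433 + 0.00013490) = 1/1.7945 = 0.5573

α₁ = 0.557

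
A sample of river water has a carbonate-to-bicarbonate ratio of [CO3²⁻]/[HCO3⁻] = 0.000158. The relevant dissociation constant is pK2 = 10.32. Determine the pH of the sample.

pH = 6.52

From K2 = [H⁺][CO3²⁻]/[HCO3⁻]:  pH = pK2 + log₁₀([CO3²⁻]/[HCO3⁻])
log₁₀(0.000158) = -3.801
pH = 10.32 + (-3.801) = 6.52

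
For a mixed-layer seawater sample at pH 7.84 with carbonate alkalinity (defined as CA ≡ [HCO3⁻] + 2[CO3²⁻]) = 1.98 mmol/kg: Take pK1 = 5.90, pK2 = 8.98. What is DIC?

DIC = 1.87 mmol/kg

CA = [HCO3⁻] + 2[CO3²⁻] = (α₁ + 2α₂)·DIC
At pH 7.84: [H⁺]/K1 = 10^-1.94 = 0.011482, K2/[H⁺] = 10^-1.14 = 0.072444
α₁ = 1/(1 + 0.011482 + 0.072444) = 1/1.0839 = 0.9226; α₂ = α₁·K2/[H⁺] = 0.06683
α₁ + 2α₂ = 1.0562
DIC = CA / (α₁ + 2α₂) = 1.98 / 1.0562 = 1.87 mmol/kg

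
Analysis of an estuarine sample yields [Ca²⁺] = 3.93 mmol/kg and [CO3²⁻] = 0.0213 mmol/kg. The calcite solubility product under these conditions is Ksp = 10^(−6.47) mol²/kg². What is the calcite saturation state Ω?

Ω = 0.247

Ksp = 10^(−6.47) = 3.388×10^-7
Ω = [Ca²⁺][CO3²⁻]/Ksp = (3.93×10^-3)(0.0213×10^-3) / 3.388×10^-7 = 0.247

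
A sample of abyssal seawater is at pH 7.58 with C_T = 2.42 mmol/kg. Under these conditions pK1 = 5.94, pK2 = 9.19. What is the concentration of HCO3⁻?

α₁ = 1 / (1 + [H⁺]/K1 + K2/[H⁺]) = 1 / (1 + 10^-1.64 + 10^-1.61)
   = 1 / (1 + 0.022909 + 0.024547) = 1/1.0475 = 0.9547
[HCO3⁻] = α₁ × DIC = 0.9547 × 2.42 = 2.31 mmol/kg

[HCO3⁻] = 2.31 mmol/kg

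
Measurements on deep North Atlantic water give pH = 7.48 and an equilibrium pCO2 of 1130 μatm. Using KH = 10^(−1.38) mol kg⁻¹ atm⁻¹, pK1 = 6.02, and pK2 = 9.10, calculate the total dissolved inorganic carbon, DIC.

DIC = 1.44 mmol/kg

[CO2*] = KH · pCO2 = 10^(−1.38) × 1130×10^-6 = 4.711×10^-5 mol/kg
α₀ = 1/(1 + K1/[H⁺] + K1K2/[H⁺]²) = 1/(1 + 10^+1.46 + 10^-0.16) = 0.03275
DIC = [CO2*]/α₀ = 4.711×10^-5 / 0.03275 = 1.44 mmol/kg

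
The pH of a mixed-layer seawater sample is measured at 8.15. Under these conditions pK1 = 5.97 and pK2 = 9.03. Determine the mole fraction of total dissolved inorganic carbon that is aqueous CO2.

α₀ = 0.00580

α₀ = 1 / (1 + K1/[H⁺] + K1K2/[H⁺]²) = 1 / (1 + 10^+2.18 + 10^+1.30)
   = 1 / (1 + 151.36 + 19.953) = 1/172.31 = 0.005804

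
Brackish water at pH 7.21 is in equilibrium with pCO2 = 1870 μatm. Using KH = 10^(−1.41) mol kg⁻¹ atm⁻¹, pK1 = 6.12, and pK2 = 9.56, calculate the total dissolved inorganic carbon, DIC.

DIC = 0.972 mmol/kg

[CO2*] = KH · pCO2 = 10^(−1.41) × 1870×10^-6 = 7.275×10^-5 mol/kg
α₀ = 1/(1 + K1/[H⁺] + K1K2/[H⁺]²) = 1/(1 + 10^+1.09 + 10^-1.26) = 0.07486
DIC = [CO2*]/α₀ = 7.275×10^-5 / 0.07486 = 0.972 mmol/kg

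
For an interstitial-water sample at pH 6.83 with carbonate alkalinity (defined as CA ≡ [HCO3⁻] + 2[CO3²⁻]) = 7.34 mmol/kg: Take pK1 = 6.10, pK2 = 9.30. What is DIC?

CA = [HCO3⁻] + 2[CO3²⁻] = (α₁ + 2α₂)·DIC
At pH 6.83: [H⁺]/K1 = 10^-0.73 = 0.18621, K2/[H⁺] = 10^-2.47 = 0.0033884
α₁ = 1/(1 + 0.18621 + 0.0033884) = 1/1.1896 = 0.8406; α₂ = α₁·K2/[H⁺] = 0.002848
α₁ + 2α₂ = 0.8463
DIC = CA / (α₁ + 2α₂) = 7.34 / 0.8463 = 8.67 mmol/kg

DIC = 8.67 mmol/kg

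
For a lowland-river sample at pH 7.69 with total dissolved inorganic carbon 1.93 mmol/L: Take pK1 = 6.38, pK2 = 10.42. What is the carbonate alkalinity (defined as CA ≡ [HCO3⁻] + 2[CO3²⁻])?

CA = [HCO3⁻] + 2[CO3²⁻] = (α₁ + 2α₂)·DIC
At pH 7.69: [H⁺]/K1 = 10^-1.31 = 0.048978, K2/[H⁺] = 10^-2.73 = 0.0018621
α₁ = 1/(1 + 0.048978 + 0.0018621) = 1/1.0508 = 0.9516; α₂ = α₁·K2/[H⁺] = 0.001772
α₁ + 2α₂ = 0.9552
CA = 0.9552 × 1.93 = 1.84 mmol/L

CA = 1.84 mmol/L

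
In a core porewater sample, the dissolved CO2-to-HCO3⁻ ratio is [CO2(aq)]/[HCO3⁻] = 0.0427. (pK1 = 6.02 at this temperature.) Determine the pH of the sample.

pH = 7.39

From K1 = [H⁺][HCO3⁻]/[CO2(aq)]:  pH = pK1 − log₁₀([CO2(aq)]/[HCO3⁻])
log₁₀(0.0427) = -1.370
pH = 6.02 − (-1.370) = 7.39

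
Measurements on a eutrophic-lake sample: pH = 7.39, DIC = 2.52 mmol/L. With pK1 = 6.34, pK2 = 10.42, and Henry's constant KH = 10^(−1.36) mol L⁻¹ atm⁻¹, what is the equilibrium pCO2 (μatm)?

α₀ = 1 / (1 + K1/[H⁺] + K1K2/[H⁺]²) = 1 / (1 + 10^+1.05 + 10^-1.98)
   = 1 / (1 + 11.220 + 0.010471) = 1/12.231 = 0.08176
[CO2*] = α₀ × DIC = 0.08176 × 2.52 = 0.2060 mmol/L
pCO2 = [CO2*]/KH = 2.060×10^-4 / 4.365×10^-2 = 4720 μatm

pCO2 = 4720 μatm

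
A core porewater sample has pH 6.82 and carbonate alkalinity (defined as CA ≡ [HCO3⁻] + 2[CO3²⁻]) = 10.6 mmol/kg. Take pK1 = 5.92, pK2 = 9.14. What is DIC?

CA = [HCO3⁻] + 2[CO3²⁻] = (α₁ + 2α₂)·DIC
At pH 6.82: [H⁺]/K1 = 10^-0.90 = 0.12589, K2/[H⁺] = 10^-2.32 = 0.0047863
α₁ = 1/(1 + 0.12589 + 0.0047863) = 1/1.1307 = 0.8844; α₂ = α₁·K2/[H⁺] = 0.004233
α₁ + 2α₂ = 0.8929
DIC = CA / (α₁ + 2α₂) = 10.6 / 0.8929 = 11.9 mmol/kg

DIC = 11.9 mmol/kg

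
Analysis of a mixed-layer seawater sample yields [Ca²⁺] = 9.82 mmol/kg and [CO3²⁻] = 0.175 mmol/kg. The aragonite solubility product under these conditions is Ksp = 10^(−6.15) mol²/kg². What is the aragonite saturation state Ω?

Ksp = 10^(−6.15) = 7.079×10^-7
Ω = [Ca²⁺][CO3²⁻]/Ksp = (9.82×10^-3)(0.175×10^-3) / 7.079×10^-7 = 2.43

Ω = 2.43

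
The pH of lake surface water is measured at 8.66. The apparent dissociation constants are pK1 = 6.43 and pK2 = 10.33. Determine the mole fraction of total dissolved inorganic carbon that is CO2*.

α₀ = 0.00573

α₀ = 1 / (1 + K1/[H⁺] + K1K2/[H⁺]²) = 1 / (1 + 10^+2.23 + 10^+0.56)
   = 1 / (1 + 169.82 + 3.6308) = 1/174.46 = 0.005732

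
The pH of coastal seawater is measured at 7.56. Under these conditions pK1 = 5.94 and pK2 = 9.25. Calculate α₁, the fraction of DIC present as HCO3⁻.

α₁ = 0.957

α₁ = 1 / (1 + [H⁺]/K1 + K2/[H⁺]) = 1 / (1 + 10^-1.62 + 10^-1.69)
   = 1 / (1 + 0.023988 + 0.020417) = 1/1.0444 = 0.9575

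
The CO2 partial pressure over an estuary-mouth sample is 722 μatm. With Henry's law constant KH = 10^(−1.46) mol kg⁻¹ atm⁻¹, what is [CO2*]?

KH = 10^(−1.46) = 3.467×10^-2 mol kg⁻¹ atm⁻¹
[CO2*] = KH · pCO2 = 3.467×10^-2 × 722×10^-6 atm = 2.50×10^-5 mol/kg

[CO2*] = 25.0 μmol/kg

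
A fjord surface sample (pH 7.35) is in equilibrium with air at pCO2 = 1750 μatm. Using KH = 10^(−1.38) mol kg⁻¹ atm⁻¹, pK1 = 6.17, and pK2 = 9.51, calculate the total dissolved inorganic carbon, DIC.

DIC = 1.18 mmol/kg

[CO2*] = KH · pCO2 = 10^(−1.38) × 1750×10^-6 = 7.295×10^-5 mol/kg
α₀ = 1/(1 + K1/[H⁺] + K1K2/[H⁺]²) = 1/(1 + 10^+1.18 + 10^-0.98) = 0.06158
DIC = [CO2*]/α₀ = 7.295×10^-5 / 0.06158 = 1.18 mmol/kg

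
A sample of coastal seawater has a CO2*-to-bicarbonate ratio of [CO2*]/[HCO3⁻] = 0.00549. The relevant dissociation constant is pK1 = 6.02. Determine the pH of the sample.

pH = 8.28

From K1 = [H⁺][HCO3⁻]/[CO2*]:  pH = pK1 − log₁₀([CO2*]/[HCO3⁻])
log₁₀(0.00549) = -2.260
pH = 6.02 − (-2.260) = 8.28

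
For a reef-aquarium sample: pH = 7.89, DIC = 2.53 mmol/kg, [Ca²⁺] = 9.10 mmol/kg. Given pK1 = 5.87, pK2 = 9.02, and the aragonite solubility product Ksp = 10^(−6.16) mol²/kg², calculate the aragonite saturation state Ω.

α₂ = 1 / (1 + [H⁺]/K2 + [H⁺]²/(K1K2)) = 1 / (1 + 10^+1.13 + 10^-0.89)
   = 1 / (1 + 13.490 + 0.12882) = 1/14.618 = 0.06841
[CO3²⁻] = α₂ × DIC = 0.06841 × 2.53 = 0.1731 mmol/kg
Ksp = 10^(−6.16) = 6.918×10^-7
Ω = [Ca²⁺][CO3²⁻]/Ksp = (9.10×10^-3)(1.731×10^-4) / 6.918×10^-7 = 2.28

Ω = 2.28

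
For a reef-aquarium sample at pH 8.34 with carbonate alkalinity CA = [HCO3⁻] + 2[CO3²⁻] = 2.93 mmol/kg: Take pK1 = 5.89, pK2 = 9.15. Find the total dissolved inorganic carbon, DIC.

CA = [HCO3⁻] + 2[CO3²⁻] = (α₁ + 2α₂)·DIC
At pH 8.34: [H⁺]/K1 = 10^-2.45 = 0.0035481, K2/[H⁺] = 10^-0.81 = 0.15488
α₁ = 1/(1 + 0.0035481 + 0.15488) = 1/1.1584 = 0.8632; α₂ = α₁·K2/[H⁺] = 0.1337
α₁ + 2α₂ = 1.1306
DIC = CA / (α₁ + 2α₂) = 2.93 / 1.1306 = 2.59 mmol/kg

DIC = 2.59 mmol/kg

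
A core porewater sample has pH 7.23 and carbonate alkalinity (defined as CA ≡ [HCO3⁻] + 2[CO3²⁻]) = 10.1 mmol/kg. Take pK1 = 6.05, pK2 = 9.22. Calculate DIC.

DIC = 10.7 mmol/kg

CA = [HCO3⁻] + 2[CO3²⁻] = (α₁ + 2α₂)·DIC
At pH 7.23: [H⁺]/K1 = 10^-1.18 = 0.066069, K2/[H⁺] = 10^-1.99 = 0.010233
α₁ = 1/(1 + 0.066069 + 0.010233) = 1/1.0763 = 0.9291; α₂ = α₁·K2/[H⁺] = 0.009507
α₁ + 2α₂ = 0.9481
DIC = CA / (α₁ + 2α₂) = 10.1 / 0.9481 = 10.7 mmol/kg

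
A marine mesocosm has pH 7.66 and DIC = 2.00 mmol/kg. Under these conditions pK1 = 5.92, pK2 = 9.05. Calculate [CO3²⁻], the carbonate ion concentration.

α₂ = 1 / (1 + [H⁺]/K2 + [H⁺]²/(K1K2)) = 1 / (1 + 10^+1.39 + 10^-0.35)
   = 1 / (1 + 24.547 + 0.44668) = 1/25.994 = 0.03847
[CO3²⁻] = α₂ × DIC = 0.03847 × 2.00 = 0.0769 mmol/kg

[CO3²⁻] = 0.0769 mmol/kg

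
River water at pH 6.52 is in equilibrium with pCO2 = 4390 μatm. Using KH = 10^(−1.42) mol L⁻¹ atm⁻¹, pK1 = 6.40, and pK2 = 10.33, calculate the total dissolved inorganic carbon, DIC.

DIC = 0.387 mmol/L

[CO2*] = KH · pCO2 = 10^(−1.42) × 4390×10^-6 = 1.669×10^-4 mol/L
α₀ = 1/(1 + K1/[H⁺] + K1K2/[H⁺]²) = 1/(1 + 10^+0.12 + 10^-3.69) = 0.4313
DIC = [CO2*]/α₀ = 1.669×10^-4 / 0.4313 = 0.387 mmol/L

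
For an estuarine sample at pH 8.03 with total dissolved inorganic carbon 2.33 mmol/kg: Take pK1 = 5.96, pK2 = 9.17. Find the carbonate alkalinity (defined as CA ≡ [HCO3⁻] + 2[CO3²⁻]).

CA = [HCO3⁻] + 2[CO3²⁻] = (α₁ + 2α₂)·DIC
At pH 8.03: [H⁺]/K1 = 10^-2.07 = 0.0085114, K2/[H⁺] = 10^-1.14 = 0.072444
α₁ = 1/(1 + 0.0085114 + 0.072444) = 1/1.0810 = 0.9251; α₂ = α₁·K2/[H⁺] = 0.06702
α₁ + 2α₂ = 1.0591
CA = 1.0591 × 2.33 = 2.47 mmol/kg

CA = 2.47 mmol/kg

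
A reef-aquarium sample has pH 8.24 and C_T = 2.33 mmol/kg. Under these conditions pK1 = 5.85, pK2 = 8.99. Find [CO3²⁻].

[CO3²⁻] = 0.351 mmol/kg

α₂ = 1 / (1 + [H⁺]/K2 + [H⁺]²/(K1K2)) = 1 / (1 + 10^+0.75 + 10^-1.64)
   = 1 / (1 + 5.6234 + 0.022909) = 1/6.6463 = 0.1505
[CO3²⁻] = α₂ × DIC = 0.1505 × 2.33 = 0.351 mmol/kg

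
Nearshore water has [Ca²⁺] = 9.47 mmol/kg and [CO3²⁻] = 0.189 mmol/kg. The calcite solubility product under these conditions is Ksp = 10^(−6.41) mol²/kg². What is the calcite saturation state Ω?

Ω = 4.60

Ksp = 10^(−6.41) = 3.890×10^-7
Ω = [Ca²⁺][CO3²⁻]/Ksp = (9.47×10^-3)(0.189×10^-3) / 3.890×10^-7 = 4.60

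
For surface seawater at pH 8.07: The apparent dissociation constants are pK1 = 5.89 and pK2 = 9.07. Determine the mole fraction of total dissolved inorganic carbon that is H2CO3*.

α₀ = 1 / (1 + K1/[H⁺] + K1K2/[H⁺]²) = 1 / (1 + 10^+2.18 + 10^+1.18)
   = 1 / (1 + 151.36 + 15.136) = 1/167.49 = 0.005970

α₀ = 0.00597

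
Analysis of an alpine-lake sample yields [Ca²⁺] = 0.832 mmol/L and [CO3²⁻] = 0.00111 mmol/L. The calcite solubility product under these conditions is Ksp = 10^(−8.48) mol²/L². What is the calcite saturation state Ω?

Ω = 0.279

Ksp = 10^(−8.48) = 3.311×10^-9
Ω = [Ca²⁺][CO3²⁻]/Ksp = (0.832×10^-3)(0.00111×10^-3) / 3.311×10^-9 = 0.279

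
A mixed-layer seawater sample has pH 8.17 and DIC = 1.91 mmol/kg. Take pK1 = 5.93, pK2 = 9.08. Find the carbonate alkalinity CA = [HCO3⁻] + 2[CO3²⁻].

CA = 2.11 mmol/kg

CA = [HCO3⁻] + 2[CO3²⁻] = (α₁ + 2α₂)·DIC
At pH 8.17: [H⁺]/K1 = 10^-2.24 = 0.0057544, K2/[H⁺] = 10^-0.91 = 0.12303
α₁ = 1/(1 + 0.0057544 + 0.12303) = 1/1.1288 = 0.8859; α₂ = α₁·K2/[H⁺] = 0.1090
α₁ + 2α₂ = 1.1039
CA = 1.1039 × 1.91 = 2.11 mmol/kg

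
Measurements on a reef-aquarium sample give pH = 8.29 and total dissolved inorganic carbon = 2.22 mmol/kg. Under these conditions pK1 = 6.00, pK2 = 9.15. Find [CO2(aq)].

[CO2*] = 9.96 μmol/kg

α₀ = 1 / (1 + K1/[H⁺] + K1K2/[H⁺]²) = 1 / (1 + 10^+2.29 + 10^+1.43)
   = 1 / (1 + 194.98 + 26.915) = 1/222.90 = 0.004486
[CO2*] = α₀ × DIC = 0.004486 × 2.22 = 0.00996 mmol/kg = 9.96 μmol/kg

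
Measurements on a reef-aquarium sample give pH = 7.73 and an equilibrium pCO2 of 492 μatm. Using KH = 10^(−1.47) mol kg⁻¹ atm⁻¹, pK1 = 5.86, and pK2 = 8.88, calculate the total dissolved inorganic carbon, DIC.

DIC = 1.34 mmol/kg

[CO2*] = KH · pCO2 = 10^(−1.47) × 492×10^-6 = 1.667×10^-5 mol/kg
α₀ = 1/(1 + K1/[H⁺] + K1K2/[H⁺]²) = 1/(1 + 10^+1.87 + 10^+0.72) = 0.01244
DIC = [CO2*]/α₀ = 1.667×10^-5 / 0.01244 = 1.34 mmol/kg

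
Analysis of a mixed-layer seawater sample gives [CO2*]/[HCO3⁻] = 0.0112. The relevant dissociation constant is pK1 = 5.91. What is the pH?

pH = 7.86

From K1 = [H⁺][HCO3⁻]/[CO2*]:  pH = pK1 − log₁₀([CO2*]/[HCO3⁻])
log₁₀(0.0112) = -1.951
pH = 5.91 − (-1.951) = 7.86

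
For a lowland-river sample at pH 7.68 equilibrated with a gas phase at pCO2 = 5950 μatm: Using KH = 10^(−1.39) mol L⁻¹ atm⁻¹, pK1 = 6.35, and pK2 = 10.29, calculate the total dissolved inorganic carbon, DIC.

[CO2*] = KH · pCO2 = 10^(−1.39) × 5950×10^-6 = 2.424×10^-4 mol/L
α₀ = 1/(1 + K1/[H⁺] + K1K2/[H⁺]²) = 1/(1 + 10^+1.33 + 10^-1.28) = 0.04458
DIC = [CO2*]/α₀ = 2.424×10^-4 / 0.04458 = 5.44 mmol/L

DIC = 5.44 mmol/L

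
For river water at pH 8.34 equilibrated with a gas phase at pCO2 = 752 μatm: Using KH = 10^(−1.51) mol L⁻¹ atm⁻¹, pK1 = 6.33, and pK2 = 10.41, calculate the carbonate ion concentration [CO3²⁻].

[CO2*] = KH · pCO2 = 10^(−1.51) × 752×10^-6 = 2.324×10^-5 mol/L
α₀ = 1/(1 + K1/[H⁺] + K1K2/[H⁺]²) = 1/(1 + 10^+2.01 + 10^-0.06) = 0.009597
DIC = [CO2*]/α₀ = 2.324×10^-5 / 0.009597 = 2.422 mmol/L
[CO3²⁻] = α₂·DIC; α₂ = 0.008359, so [CO3²⁻] = 0.008359 × 2.422 = 0.0202 mmol/L

[CO3²⁻] = 0.0202 mmol/L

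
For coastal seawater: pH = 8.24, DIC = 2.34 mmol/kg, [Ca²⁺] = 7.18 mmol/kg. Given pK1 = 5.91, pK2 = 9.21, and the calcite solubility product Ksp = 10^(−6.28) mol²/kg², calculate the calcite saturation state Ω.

α₂ = 1 / (1 + [H⁺]/K2 + [H⁺]²/(K1K2)) = 1 / (1 + 10^+0.97 + 10^-1.36)
   = 1 / (1 + 9.3325 + 0.043652) = 1/10.376 = 0.09637
[CO3²⁻] = α₂ × DIC = 0.09637 × 2.34 = 0.2255 mmol/kg
Ksp = 10^(−6.28) = 5.248×10^-7
Ω = [Ca²⁺][CO3²⁻]/Ksp = (7.18×10^-3)(2.255×10^-4) / 5.248×10^-7 = 3.09

Ω = 3.09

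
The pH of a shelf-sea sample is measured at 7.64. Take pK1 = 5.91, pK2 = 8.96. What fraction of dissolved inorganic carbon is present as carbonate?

α₂ = 0.0449

α₂ = 1 / (1 + [H⁺]/K2 + [H⁺]²/(K1K2)) = 1 / (1 + 10^+1.32 + 10^-0.41)
   = 1 / (1 + 20.893 + 0.38905) = 1/22.282 = 0.04488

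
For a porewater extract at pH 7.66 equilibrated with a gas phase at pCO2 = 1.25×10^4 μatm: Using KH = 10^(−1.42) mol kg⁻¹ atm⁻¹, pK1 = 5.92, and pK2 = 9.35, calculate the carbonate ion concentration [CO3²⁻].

[CO3²⁻] = 0.533 mmol/kg

[CO2*] = KH · pCO2 = 10^(−1.42) × 1.25×10^4×10^-6 = 4.752×10^-4 mol/kg
α₀ = 1/(1 + K1/[H⁺] + K1K2/[H⁺]²) = 1/(1 + 10^+1.74 + 10^+0.05) = 0.01752
DIC = [CO2*]/α₀ = 4.752×10^-4 / 0.01752 = 27.12 mmol/kg
[CO3²⁻] = α₂·DIC; α₂ = 0.01966, so [CO3²⁻] = 0.01966 × 27.12 = 0.533 mmol/kg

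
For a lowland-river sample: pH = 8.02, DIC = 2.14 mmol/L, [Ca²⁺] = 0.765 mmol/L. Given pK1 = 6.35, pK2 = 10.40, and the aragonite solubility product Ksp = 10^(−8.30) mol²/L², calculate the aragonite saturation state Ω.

Ω = 1.33

α₂ = 1 / (1 + [H⁺]/K2 + [H⁺]²/(K1K2)) = 1 / (1 + 10^+2.38 + 10^+0.71)
   = 1 / (1 + 239.88 + 5.1286) = 1/246.01 = 0.004065
[CO3²⁻] = α₂ × DIC = 0.004065 × 2.14 = 0.008699 mmol/L = 8.699 μmol/L
Ksp = 10^(−8.30) = 5.012×10^-9
Ω = [Ca²⁺][CO3²⁻]/Ksp = (0.765×10^-3)(8.699×10^-6) / 5.012×10^-9 = 1.33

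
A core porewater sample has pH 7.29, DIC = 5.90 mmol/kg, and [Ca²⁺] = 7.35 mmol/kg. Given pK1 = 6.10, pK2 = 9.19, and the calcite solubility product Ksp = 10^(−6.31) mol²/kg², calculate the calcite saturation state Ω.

α₂ = 1 / (1 + [H⁺]/K2 + [H⁺]²/(K1K2)) = 1 / (1 + 10^+1.90 + 10^+0.71)
   = 1 / (1 + 79.433 + 5.1286) = 1/85.561 = 0.01169
[CO3²⁻] = α₂ × DIC = 0.01169 × 5.90 = 0.06896 mmol/kg
Ksp = 10^(−6.31) = 4.898×10^-7
Ω = [Ca²⁺][CO3²⁻]/Ksp = (7.35×10^-3)(6.896×10^-5) / 4.898×10^-7 = 1.03

Ω = 1.03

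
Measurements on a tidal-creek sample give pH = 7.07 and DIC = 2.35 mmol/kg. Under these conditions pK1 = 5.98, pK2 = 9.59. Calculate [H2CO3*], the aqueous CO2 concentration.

[CO2*] = 0.176 mmol/kg

α₀ = 1 / (1 + K1/[H⁺] + K1K2/[H⁺]²) = 1 / (1 + 10^+1.09 + 10^-1.43)
   = 1 / (1 + 12.303 + 0.037154) = 1/13.340 = 0.07496
[CO2*] = α₀ × DIC = 0.07496 × 2.35 = 0.176 mmol/kg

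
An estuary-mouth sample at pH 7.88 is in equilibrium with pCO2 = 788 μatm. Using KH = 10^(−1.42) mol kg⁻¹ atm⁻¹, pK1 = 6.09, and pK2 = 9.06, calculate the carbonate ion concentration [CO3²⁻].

[CO3²⁻] = 0.122 mmol/kg

[CO2*] = KH · pCO2 = 10^(−1.42) × 788×10^-6 = 2.996×10^-5 mol/kg
α₀ = 1/(1 + K1/[H⁺] + K1K2/[H⁺]²) = 1/(1 + 10^+1.79 + 10^+0.61) = 0.01499
DIC = [CO2*]/α₀ = 2.996×10^-5 / 0.01499 = 1.999 mmol/kg
[CO3²⁻] = α₂·DIC; α₂ = 0.06105, so [CO3²⁻] = 0.06105 × 1.999 = 0.122 mmol/kg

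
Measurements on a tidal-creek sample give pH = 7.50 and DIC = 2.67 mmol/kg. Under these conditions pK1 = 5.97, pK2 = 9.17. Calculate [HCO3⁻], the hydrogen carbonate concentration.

α₁ = 1 / (1 + [H⁺]/K1 + K2/[H⁺]) = 1 / (1 + 10^-1.53 + 10^-1.67)
   = 1 / (1 + 0.029512 + 0.021380) = 1/1.0509 = 0.9516
[HCO3⁻] = α₁ × DIC = 0.9516 × 2.67 = 2.54 mmol/kg

[HCO3⁻] = 2.54 mmol/kg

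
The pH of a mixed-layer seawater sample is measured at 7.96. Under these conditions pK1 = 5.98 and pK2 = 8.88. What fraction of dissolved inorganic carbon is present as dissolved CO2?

α₀ = 0.00926

α₀ = 1 / (1 + K1/[H⁺] + K1K2/[H⁺]²) = 1 / (1 + 10^+1.98 + 10^+1.06)
   = 1 / (1 + 95.499 + 11.482) = 1/107.98 = 0.009261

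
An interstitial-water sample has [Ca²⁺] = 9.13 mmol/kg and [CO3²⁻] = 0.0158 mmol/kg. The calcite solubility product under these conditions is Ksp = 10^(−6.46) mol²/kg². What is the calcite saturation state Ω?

Ω = 0.416

Ksp = 10^(−6.46) = 3.467×10^-7
Ω = [Ca²⁺][CO3²⁻]/Ksp = (9.13×10^-3)(0.0158×10^-3) / 3.467×10^-7 = 0.416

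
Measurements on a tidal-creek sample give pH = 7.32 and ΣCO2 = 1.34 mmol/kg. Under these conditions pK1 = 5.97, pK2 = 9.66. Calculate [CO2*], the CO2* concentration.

[CO2*] = 0.0570 mmol/kg

α₀ = 1 / (1 + K1/[H⁺] + K1K2/[H⁺]²) = 1 / (1 + 10^+1.35 + 10^-0.99)
   = 1 / (1 + 22.387 + 0.10233) = 1/23.490 = 0.04257
[CO2*] = α₀ × DIC = 0.04257 × 1.34 = 0.0570 mmol/kg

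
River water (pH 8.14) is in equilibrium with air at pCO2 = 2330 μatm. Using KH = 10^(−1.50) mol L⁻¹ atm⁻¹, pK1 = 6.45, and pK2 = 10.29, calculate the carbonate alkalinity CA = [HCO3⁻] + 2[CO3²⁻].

[CO2*] = KH · pCO2 = 10^(−1.50) × 2330×10^-6 = 7.368×10^-5 mol/L
α₀ = 1/(1 + K1/[H⁺] + K1K2/[H⁺]²) = 1/(1 + 10^+1.69 + 10^-0.46) = 0.01987
DIC = [CO2*]/α₀ = 7.368×10^-5 / 0.01987 = 3.708 mmol/L
CA = (α₁ + 2α₂)·DIC = (0.9732 + 2×0.006890) × 3.708 = 3.66 mmol/L

CA = 3.66 mmol/L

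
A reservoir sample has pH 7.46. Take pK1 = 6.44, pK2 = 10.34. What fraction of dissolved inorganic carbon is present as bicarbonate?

α₁ = 1 / (1 + [H⁺]/K1 + K2/[H⁺]) = 1 / (1 + 10^-1.02 + 10^-2.88)
   = 1 / (1 + 0.095499 + 0.0013183) = 1/1.0968 = 0.9117

α₁ = 0.912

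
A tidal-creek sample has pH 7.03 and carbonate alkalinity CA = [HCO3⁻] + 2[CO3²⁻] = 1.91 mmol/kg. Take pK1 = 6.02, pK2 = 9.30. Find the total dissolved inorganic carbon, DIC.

DIC = 2.08 mmol/kg

CA = [HCO3⁻] + 2[CO3²⁻] = (α₁ + 2α₂)·DIC
At pH 7.03: [H⁺]/K1 = 10^-1.01 = 0.097724, K2/[H⁺] = 10^-2.27 = 0.0053703
α₁ = 1/(1 + 0.097724 + 0.0053703) = 1/1.1031 = 0.9065; α₂ = α₁·K2/[H⁺] = 0.004868
α₁ + 2α₂ = 0.9163
DIC = CA / (α₁ + 2α₂) = 1.91 / 0.9163 = 2.08 mmol/kg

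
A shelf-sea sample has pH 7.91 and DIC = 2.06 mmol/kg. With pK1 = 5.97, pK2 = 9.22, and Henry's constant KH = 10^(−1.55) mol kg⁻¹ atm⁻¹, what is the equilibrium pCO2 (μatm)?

pCO2 = 791 μatm

α₀ = 1 / (1 + K1/[H⁺] + K1K2/[H⁺]²) = 1 / (1 + 10^+1.94 + 10^+0.63)
   = 1 / (1 + 87.096 + 4.2658) = 1/92.362 = 0.01083
[CO2*] = α₀ × DIC = 0.01083 × 2.06 = 0.02230 mmol/kg
pCO2 = [CO2*]/KH = 2.230×10^-5 / 2.818×10^-2 = 791 μatm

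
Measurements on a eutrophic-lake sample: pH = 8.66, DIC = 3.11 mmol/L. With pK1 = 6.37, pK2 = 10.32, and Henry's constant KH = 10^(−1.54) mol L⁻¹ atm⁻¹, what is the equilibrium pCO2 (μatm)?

α₀ = 1 / (1 + K1/[H⁺] + K1K2/[H⁺]²) = 1 / (1 + 10^+2.29 + 10^+0.63)
   = 1 / (1 + 194.98 + 4.2658) = 1/200.25 = 0.004994
[CO2*] = α₀ × DIC = 0.004994 × 3.11 = 0.01553 mmol/L = 15.53 μmol/L
pCO2 = [CO2*]/KH = 1.553×10^-5 / 2.884×10^-2 = 539 μatm

pCO2 = 539 μatm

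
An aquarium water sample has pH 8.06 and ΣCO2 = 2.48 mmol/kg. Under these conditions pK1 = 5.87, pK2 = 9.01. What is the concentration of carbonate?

α₂ = 1 / (1 + [H⁺]/K2 + [H⁺]²/(K1K2)) = 1 / (1 + 10^+0.95 + 10^-1.24)
   = 1 / (1 + 8.9125 + 0.057544) = 1/9.9701 = 0.1003
[CO3²⁻] = α₂ × DIC = 0.1003 × 2.48 = 0.249 mmol/kg

[CO3²⁻] = 0.249 mmol/kg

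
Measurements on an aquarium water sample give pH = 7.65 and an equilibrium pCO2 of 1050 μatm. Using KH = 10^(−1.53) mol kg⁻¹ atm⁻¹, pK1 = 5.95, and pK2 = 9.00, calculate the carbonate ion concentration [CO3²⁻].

[CO3²⁻] = 0.0694 mmol/kg

[CO2*] = KH · pCO2 = 10^(−1.53) × 1050×10^-6 = 3.099×10^-5 mol/kg
α₀ = 1/(1 + K1/[H⁺] + K1K2/[H⁺]²) = 1/(1 + 10^+1.70 + 10^+0.35) = 0.01874
DIC = [CO2*]/α₀ = 3.099×10^-5 / 0.01874 = 1.653 mmol/kg
[CO3²⁻] = α₂·DIC; α₂ = 0.04196, so [CO3²⁻] = 0.04196 × 1.653 = 0.0694 mmol/kg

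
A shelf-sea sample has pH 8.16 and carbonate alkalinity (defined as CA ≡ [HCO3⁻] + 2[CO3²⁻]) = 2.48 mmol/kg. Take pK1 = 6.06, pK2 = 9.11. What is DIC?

DIC = 2.27 mmol/kg

CA = [HCO3⁻] + 2[CO3²⁻] = (α₁ + 2α₂)·DIC
At pH 8.16: [H⁺]/K1 = 10^-2.10 = 0.0079433, K2/[H⁺] = 10^-0.95 = 0.11220
α₁ = 1/(1 + 0.0079433 + 0.11220) = 1/1.1201 = 0.8927; α₂ = α₁·K2/[H⁺] = 0.1002
α₁ + 2α₂ = 1.0931
DIC = CA / (α₁ + 2α₂) = 2.48 / 1.0931 = 2.27 mmol/kg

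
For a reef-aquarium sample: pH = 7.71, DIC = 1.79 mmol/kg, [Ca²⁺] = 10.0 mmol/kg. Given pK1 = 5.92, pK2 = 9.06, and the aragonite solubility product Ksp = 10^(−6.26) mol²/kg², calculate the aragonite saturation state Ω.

α₂ = 1 / (1 + [H⁺]/K2 + [H⁺]²/(K1K2)) = 1 / (1 + 10^+1.35 + 10^-0.44)
   = 1 / (1 + 22.387 + 0.36308) = 1/23.750 = 0.04210
[CO3²⁻] = α₂ × DIC = 0.04210 × 1.79 = 0.07537 mmol/kg
Ksp = 10^(−6.26) = 5.495×10^-7
Ω = [Ca²⁺][CO3²⁻]/Ksp = (10.0×10^-3)(7.537×10^-5) / 5.495×10^-7 = 1.37

Ω = 1.37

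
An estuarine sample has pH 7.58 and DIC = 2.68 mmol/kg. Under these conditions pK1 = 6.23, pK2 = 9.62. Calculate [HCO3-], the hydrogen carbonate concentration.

α₁ = 1 / (1 + [H⁺]/K1 + K2/[H⁺]) = 1 / (1 + 10^-1.35 + 10^-2.04)
   = 1 / (1 + 0.044668 + 0.0091201) = 1/1.0538 = 0.9490
[HCO3⁻] = α₁ × DIC = 0.9490 × 2.68 = 2.54 mmol/kg

[HCO3⁻] = 2.54 mmol/kg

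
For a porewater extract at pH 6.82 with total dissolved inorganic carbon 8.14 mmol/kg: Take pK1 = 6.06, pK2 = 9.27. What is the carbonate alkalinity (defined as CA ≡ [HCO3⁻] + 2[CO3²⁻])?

CA = [HCO3⁻] + 2[CO3²⁻] = (α₁ + 2α₂)·DIC
At pH 6.82: [H⁺]/K1 = 10^-0.76 = 0.17378, K2/[H⁺] = 10^-2.45 = 0.0035481
α₁ = 1/(1 + 0.17378 + 0.0035481) = 1/1.1773 = 0.8494; α₂ = α₁·K2/[H⁺] = 0.003014
α₁ + 2α₂ = 0.8554
CA = 0.8554 × 8.14 = 6.96 mmol/kg

CA = 6.96 mmol/kg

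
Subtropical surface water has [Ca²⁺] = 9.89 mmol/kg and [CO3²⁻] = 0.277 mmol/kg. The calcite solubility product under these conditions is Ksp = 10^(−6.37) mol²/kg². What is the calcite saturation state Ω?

Ω = 6.42

Ksp = 10^(−6.37) = 4.266×10^-7
Ω = [Ca²⁺][CO3²⁻]/Ksp = (9.89×10^-3)(0.277×10^-3) / 4.266×10^-7 = 6.42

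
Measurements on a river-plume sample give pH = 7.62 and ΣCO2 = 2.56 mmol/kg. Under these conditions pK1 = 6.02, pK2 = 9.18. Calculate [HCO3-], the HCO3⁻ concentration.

[HCO3⁻] = 2.43 mmol/kg

α₁ = 1 / (1 + [H⁺]/K1 + K2/[H⁺]) = 1 / (1 + 10^-1.60 + 10^-1.56)
   = 1 / (1 + 0.025119 + 0.027542) = 1/1.0527 = 0.9500
[HCO3⁻] = α₁ × DIC = 0.9500 × 2.56 = 2.43 mmol/kg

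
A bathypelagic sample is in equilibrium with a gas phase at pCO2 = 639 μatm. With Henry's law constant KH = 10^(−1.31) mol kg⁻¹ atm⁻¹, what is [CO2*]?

[CO2*] = 31.3 μmol/kg

KH = 10^(−1.31) = 4.898×10^-2 mol kg⁻¹ atm⁻¹
[CO2*] = KH · pCO2 = 4.898×10^-2 × 639×10^-6 atm = 3.13×10^-5 mol/kg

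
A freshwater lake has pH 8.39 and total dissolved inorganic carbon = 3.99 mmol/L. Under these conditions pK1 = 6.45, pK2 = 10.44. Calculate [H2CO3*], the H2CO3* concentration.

α₀ = 1 / (1 + K1/[H⁺] + K1K2/[H⁺]²) = 1 / (1 + 10^+1.94 + 10^-0.11)
   = 1 / (1 + 87.096 + 0.77625) = 1/88.873 = 0.01125
[CO2*] = α₀ × DIC = 0.01125 × 3.99 = 0.0449 mmol/L

[CO2*] = 0.0449 mmol/L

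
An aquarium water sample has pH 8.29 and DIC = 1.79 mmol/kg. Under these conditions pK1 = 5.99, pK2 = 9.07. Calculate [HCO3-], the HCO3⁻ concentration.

α₁ = 1 / (1 + [H⁺]/K1 + K2/[H⁺]) = 1 / (1 + 10^-2.30 + 10^-0.78)
   = 1 / (1 + 0.0050119 + 0.16596) = 1/1.1710 = 0.8540
[HCO3⁻] = α₁ × DIC = 0.8540 × 1.79 = 1.53 mmol/kg

[HCO3⁻] = 1.53 mmol/kg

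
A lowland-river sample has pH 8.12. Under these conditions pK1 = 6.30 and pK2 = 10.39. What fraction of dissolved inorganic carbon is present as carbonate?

α₂ = 0.00526

α₂ = 1 / (1 + [H⁺]/K2 + [H⁺]²/(K1K2)) = 1 / (1 + 10^+2.27 + 10^+0.45)
   = 1 / (1 + 186.21 + 2.8184) = 1/190.03 = 0.005262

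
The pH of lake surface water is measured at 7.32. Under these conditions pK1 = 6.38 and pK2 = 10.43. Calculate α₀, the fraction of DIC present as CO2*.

α₀ = 0.103

α₀ = 1 / (1 + K1/[H⁺] + K1K2/[H⁺]²) = 1 / (1 + 10^+0.94 + 10^-2.17)
   = 1 / (1 + 8.7096 + 0.0067608) = 1/9.7164 = 0.1029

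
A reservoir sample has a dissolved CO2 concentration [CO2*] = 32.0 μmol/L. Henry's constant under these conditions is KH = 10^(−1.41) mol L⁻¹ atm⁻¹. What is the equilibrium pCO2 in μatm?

pCO2 = 823 μatm

KH = 10^(−1.41) = 3.890×10^-2 mol L⁻¹ atm⁻¹
pCO2 = [CO2*]/KH = 32.0×10^-6 / 3.890×10^-2 = 8.23×10^-4 atm = 823 μatm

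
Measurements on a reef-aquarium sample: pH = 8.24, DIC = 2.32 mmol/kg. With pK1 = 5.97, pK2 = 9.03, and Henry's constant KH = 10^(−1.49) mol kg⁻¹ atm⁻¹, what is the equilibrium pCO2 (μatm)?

pCO2 = 330 μatm

α₀ = 1 / (1 + K1/[H⁺] + K1K2/[H⁺]²) = 1 / (1 + 10^+2.27 + 10^+1.48)
   = 1 / (1 + 186.21 + 30.200) = 1/217.41 = 0.004600
[CO2*] = α₀ × DIC = 0.004600 × 2.32 = 0.01067 mmol/kg = 10.67 μmol/kg
pCO2 = [CO2*]/KH = 1.067×10^-5 / 3.236×10^-2 = 330 μatm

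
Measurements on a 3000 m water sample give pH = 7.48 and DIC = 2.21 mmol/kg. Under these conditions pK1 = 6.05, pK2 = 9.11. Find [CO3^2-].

[CO3²⁻] = 0.0488 mmol/kg

α₂ = 1 / (1 + [H⁺]/K2 + [H⁺]²/(K1K2)) = 1 / (1 + 10^+1.63 + 10^+0.20)
   = 1 / (1 + 42.658 + 1.5849) = 1/45.243 = 0.02210
[CO3²⁻] = α₂ × DIC = 0.02210 × 2.21 = 0.0488 mmol/kg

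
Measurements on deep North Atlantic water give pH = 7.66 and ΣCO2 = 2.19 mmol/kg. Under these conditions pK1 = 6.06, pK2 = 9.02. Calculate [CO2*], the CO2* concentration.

α₀ = 1 / (1 + K1/[H⁺] + K1K2/[H⁺]²) = 1 / (1 + 10^+1.60 + 10^+0.24)
   = 1 / (1 + 39.811 + 1.7378) = 1/42.549 = 0.02350
[CO2*] = α₀ × DIC = 0.02350 × 2.19 = 0.0515 mmol/kg

[CO2*] = 0.0515 mmol/kg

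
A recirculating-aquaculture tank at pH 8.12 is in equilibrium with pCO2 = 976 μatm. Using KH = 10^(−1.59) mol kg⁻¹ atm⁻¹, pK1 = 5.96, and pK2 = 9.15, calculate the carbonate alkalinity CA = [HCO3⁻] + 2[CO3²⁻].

[CO2*] = KH · pCO2 = 10^(−1.59) × 976×10^-6 = 2.509×10^-5 mol/kg
α₀ = 1/(1 + K1/[H⁺] + K1K2/[H⁺]²) = 1/(1 + 10^+2.16 + 10^+1.13) = 0.006288
DIC = [CO2*]/α₀ = 2.509×10^-5 / 0.006288 = 3.990 mmol/kg
CA = (α₁ + 2α₂)·DIC = (0.9089 + 2×0.08482) × 3.990 = 4.30 mmol/kg

CA = 4.30 mmol/kg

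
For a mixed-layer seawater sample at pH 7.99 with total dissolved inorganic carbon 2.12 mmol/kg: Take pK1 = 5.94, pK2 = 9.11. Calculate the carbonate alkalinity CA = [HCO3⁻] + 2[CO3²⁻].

CA = [HCO3⁻] + 2[CO3²⁻] = (α₁ + 2α₂)·DIC
At pH 7.99: [H⁺]/K1 = 10^-2.05 = 0.0089125, K2/[H⁺] = 10^-1.12 = 0.075858
α₁ = 1/(1 + 0.0089125 + 0.075858) = 1/1.0848 = 0.9219; α₂ = α₁·K2/[H⁺] = 0.06993
α₁ + 2α₂ = 1.0617
CA = 1.0617 × 2.12 = 2.25 mmol/kg

CA = 2.25 mmol/kg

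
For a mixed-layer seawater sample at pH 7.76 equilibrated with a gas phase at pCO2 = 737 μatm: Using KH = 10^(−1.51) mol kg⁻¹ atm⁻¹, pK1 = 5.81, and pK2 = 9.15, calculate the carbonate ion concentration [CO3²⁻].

[CO2*] = KH · pCO2 = 10^(−1.51) × 737×10^-6 = 2.278×10^-5 mol/kg
α₀ = 1/(1 + K1/[H⁺] + K1K2/[H⁺]²) = 1/(1 + 10^+1.95 + 10^+0.56) = 0.01067
DIC = [CO2*]/α₀ = 2.278×10^-5 / 0.01067 = 2.135 mmol/kg
[CO3²⁻] = α₂·DIC; α₂ = 0.03873, so [CO3²⁻] = 0.03873 × 2.135 = 0.0827 mmol/kg

[CO3²⁻] = 0.0827 mmol/kg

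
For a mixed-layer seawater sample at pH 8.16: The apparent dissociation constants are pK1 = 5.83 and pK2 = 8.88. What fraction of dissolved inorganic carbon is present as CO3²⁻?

α₂ = 1 / (1 + [H⁺]/K2 + [H⁺]²/(K1K2)) = 1 / (1 + 10^+0.72 + 10^-1.61)
   = 1 / (1 + 5.2481 + 0.024547) = 1/6.2726 = 0.1594

α₂ = 0.159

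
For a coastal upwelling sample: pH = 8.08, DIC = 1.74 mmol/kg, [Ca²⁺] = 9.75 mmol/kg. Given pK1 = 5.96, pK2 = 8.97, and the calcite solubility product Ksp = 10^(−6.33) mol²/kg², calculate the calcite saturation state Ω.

Ω = 4.11

α₂ = 1 / (1 + [H⁺]/K2 + [H⁺]²/(K1K2)) = 1 / (1 + 10^+0.89 + 10^-1.23)
   = 1 / (1 + 7.7625 + 0.058884) = 1/8.8214 = 0.1134
[CO3²⁻] = α₂ × DIC = 0.1134 × 1.74 = 0.1972 mmol/kg
Ksp = 10^(−6.33) = 4.677×10^-7
Ω = [Ca²⁺][CO3²⁻]/Ksp = (9.75×10^-3)(1.972×10^-4) / 4.677×10^-7 = 4.11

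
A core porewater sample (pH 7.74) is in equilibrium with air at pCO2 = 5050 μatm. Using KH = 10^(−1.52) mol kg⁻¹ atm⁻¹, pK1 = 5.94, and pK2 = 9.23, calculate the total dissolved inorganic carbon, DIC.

[CO2*] = KH · pCO2 = 10^(−1.52) × 5050×10^-6 = 1.525×10^-4 mol/kg
α₀ = 1/(1 + K1/[H⁺] + K1K2/[H⁺]²) = 1/(1 + 10^+1.80 + 10^+0.31) = 0.01512
DIC = [CO2*]/α₀ = 1.525×10^-4 / 0.01512 = 10.1 mmol/kg

DIC = 10.1 mmol/kg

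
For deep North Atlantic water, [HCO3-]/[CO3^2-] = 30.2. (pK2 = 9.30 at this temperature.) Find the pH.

pH = 7.82

From K2 = [H⁺][CO3^2-]/[HCO3-]:  pH = pK2 − log₁₀([HCO3-]/[CO3^2-])
log₁₀(30.2) = +1.480
pH = 9.30 − (+1.480) = 7.82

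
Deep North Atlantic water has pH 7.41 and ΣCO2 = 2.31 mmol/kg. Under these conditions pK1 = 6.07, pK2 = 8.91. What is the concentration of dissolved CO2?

[CO2*] = 0.0980 mmol/kg

α₀ = 1 / (1 + K1/[H⁺] + K1K2/[H⁺]²) = 1 / (1 + 10^+1.34 + 10^-0.16)
   = 1 / (1 + 21.878 + 0.69183) = 1/23.569 = 0.04243
[CO2*] = α₀ × DIC = 0.04243 × 2.31 = 0.0980 mmol/kg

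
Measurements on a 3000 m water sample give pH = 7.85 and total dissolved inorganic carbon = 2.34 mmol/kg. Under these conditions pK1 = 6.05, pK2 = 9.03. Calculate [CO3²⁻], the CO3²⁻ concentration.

[CO3²⁻] = 0.143 mmol/kg

α₂ = 1 / (1 + [H⁺]/K2 + [H⁺]²/(K1K2)) = 1 / (1 + 10^+1.18 + 10^-0.62)
   = 1 / (1 + 15.136 + 0.23988) = 1/16.375 = 0.06107
[CO3²⁻] = α₂ × DIC = 0.06107 × 2.34 = 0.143 mmol/kg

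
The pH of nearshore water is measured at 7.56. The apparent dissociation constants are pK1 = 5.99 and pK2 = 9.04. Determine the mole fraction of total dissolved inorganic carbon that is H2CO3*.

α₀ = 0.0254

α₀ = 1 / (1 + K1/[H⁺] + K1K2/[H⁺]²) = 1 / (1 + 10^+1.57 + 10^+0.09)
   = 1 / (1 + 37.154 + 1.2303) = 1/39.384 = 0.02539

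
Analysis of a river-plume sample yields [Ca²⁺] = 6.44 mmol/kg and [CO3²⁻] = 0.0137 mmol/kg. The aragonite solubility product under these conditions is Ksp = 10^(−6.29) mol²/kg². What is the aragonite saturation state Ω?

Ω = 0.172

Ksp = 10^(−6.29) = 5.129×10^-7
Ω = [Ca²⁺][CO3²⁻]/Ksp = (6.44×10^-3)(0.0137×10^-3) / 5.129×10^-7 = 0.172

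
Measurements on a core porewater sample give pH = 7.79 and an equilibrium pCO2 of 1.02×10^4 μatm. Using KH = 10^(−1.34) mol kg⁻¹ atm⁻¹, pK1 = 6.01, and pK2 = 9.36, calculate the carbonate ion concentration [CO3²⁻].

[CO2*] = KH · pCO2 = 10^(−1.34) × 1.02×10^4×10^-6 = 4.662×10^-4 mol/kg
α₀ = 1/(1 + K1/[H⁺] + K1K2/[H⁺]²) = 1/(1 + 10^+1.78 + 10^+0.21) = 0.01590
DIC = [CO2*]/α₀ = 4.662×10^-4 / 0.01590 = 29.32 mmol/kg
[CO3²⁻] = α₂·DIC; α₂ = 0.02579, so [CO3²⁻] = 0.02579 × 29.32 = 0.756 mmol/kg

[CO3²⁻] = 0.756 mmol/kg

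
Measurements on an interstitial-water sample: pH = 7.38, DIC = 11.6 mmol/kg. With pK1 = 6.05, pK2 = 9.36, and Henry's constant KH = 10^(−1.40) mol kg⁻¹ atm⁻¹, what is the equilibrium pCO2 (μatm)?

α₀ = 1 / (1 + K1/[H⁺] + K1K2/[H⁺]²) = 1 / (1 + 10^+1.33 + 10^-0.65)
   = 1 / (1 + 21.380 + 0.22387) = 1/22.603 = 0.04424
[CO2*] = α₀ × DIC = 0.04424 × 11.6 = 0.5132 mmol/kg
pCO2 = [CO2*]/KH = 5.132×10^-4 / 3.981×10^-2 = 1.29×10^4 μatm

pCO2 = 1.29×10^4 μatm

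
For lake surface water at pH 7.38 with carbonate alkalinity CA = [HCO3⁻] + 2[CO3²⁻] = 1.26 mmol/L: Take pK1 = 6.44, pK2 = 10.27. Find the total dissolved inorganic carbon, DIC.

CA = [HCO3⁻] + 2[CO3²⁻] = (α₁ + 2α₂)·DIC
At pH 7.38: [H⁺]/K1 = 10^-0.94 = 0.11482, K2/[H⁺] = 10^-2.89 = 0.0012882
α₁ = 1/(1 + 0.11482 + 0.0012882) = 1/1.1161 = 0.8960; α₂ = α₁·K2/[H⁺] = 0.001154
α₁ + 2α₂ = 0.8983
DIC = CA / (α₁ + 2α₂) = 1.26 / 0.8983 = 1.40 mmol/L

DIC = 1.40 mmol/L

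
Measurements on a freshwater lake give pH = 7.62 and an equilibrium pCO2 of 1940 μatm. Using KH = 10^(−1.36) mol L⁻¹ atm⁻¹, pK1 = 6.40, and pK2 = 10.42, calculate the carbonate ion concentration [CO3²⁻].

[CO2*] = KH · pCO2 = 10^(−1.36) × 1940×10^-6 = 8.468×10^-5 mol/L
α₀ = 1/(1 + K1/[H⁺] + K1K2/[H⁺]²) = 1/(1 + 10^+1.22 + 10^-1.58) = 0.05675
DIC = [CO2*]/α₀ = 8.468×10^-5 / 0.05675 = 1.492 mmol/L
[CO3²⁻] = α₂·DIC; α₂ = 0.001493, so [CO3²⁻] = 0.001493 × 1.492 = 0.00223 mmol/L = 2.23 μmol/L

[CO3²⁻] = 2.23 μmol/L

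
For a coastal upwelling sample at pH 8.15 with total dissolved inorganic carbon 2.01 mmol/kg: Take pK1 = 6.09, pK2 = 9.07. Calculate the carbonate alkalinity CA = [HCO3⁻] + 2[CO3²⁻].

CA = [HCO3⁻] + 2[CO3²⁻] = (α₁ + 2α₂)·DIC
At pH 8.15: [H⁺]/K1 = 10^-2.06 = 0.0087096, K2/[H⁺] = 10^-0.92 = 0.12023
α₁ = 1/(1 + 0.0087096 + 0.12023) = 1/1.1289 = 0.8858; α₂ = α₁·K2/[H⁺] = 0.1065
α₁ + 2α₂ = 1.0988
CA = 1.0988 × 2.01 = 2.21 mmol/kg

CA = 2.21 mmol/kg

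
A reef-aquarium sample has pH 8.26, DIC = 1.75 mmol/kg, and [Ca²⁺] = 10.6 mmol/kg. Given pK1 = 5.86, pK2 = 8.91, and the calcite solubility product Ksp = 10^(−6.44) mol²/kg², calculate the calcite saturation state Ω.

Ω = 9.32

α₂ = 1 / (1 + [H⁺]/K2 + [H⁺]²/(K1K2)) = 1 / (1 + 10^+0.65 + 10^-1.75)
   = 1 / (1 + 4.4668 + 0.017783) = 1/5.4846 = 0.1823
[CO3²⁻] = α₂ × DIC = 0.1823 × 1.75 = 0.3191 mmol/kg
Ksp = 10^(−6.44) = 3.631×10^-7
Ω = [Ca²⁺][CO3²⁻]/Ksp = (10.6×10^-3)(3.191×10^-4) / 3.631×10^-7 = 9.32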